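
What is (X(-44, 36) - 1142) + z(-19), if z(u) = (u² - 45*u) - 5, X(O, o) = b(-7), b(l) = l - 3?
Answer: 59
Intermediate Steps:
b(l) = -3 + l
X(O, o) = -10 (X(O, o) = -3 - 7 = -10)
z(u) = -5 + u² - 45*u
(X(-44, 36) - 1142) + z(-19) = (-10 - 1142) + (-5 + (-19)² - 45*(-19)) = -1152 + (-5 + 361 + 855) = -1152 + 1211 = 59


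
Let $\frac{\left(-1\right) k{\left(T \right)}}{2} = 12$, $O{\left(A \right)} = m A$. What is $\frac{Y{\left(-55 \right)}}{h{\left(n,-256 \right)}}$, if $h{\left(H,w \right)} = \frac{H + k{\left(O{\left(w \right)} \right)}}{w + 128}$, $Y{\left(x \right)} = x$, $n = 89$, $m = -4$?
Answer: $\frac{1408}{13} \approx 108.31$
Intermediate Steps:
$O{\left(A \right)} = - 4 A$
$k{\left(T \right)} = -24$ ($k{\left(T \right)} = \left(-2\right) 12 = -24$)
$h{\left(H,w \right)} = \frac{-24 + H}{128 + w}$ ($h{\left(H,w \right)} = \frac{H - 24}{w + 128} = \frac{-24 + H}{128 + w}$)
$\frac{Y{\left(-55 \right)}}{h{\left(n,-256 \right)}} = - \frac{55}{\frac{1}{128 - 256} \left(-24 + 89\right)} = - \frac{55}{\frac{1}{-128} \cdot 65} = - \frac{55}{\left(- \frac{1}{128}\right) 65} = - \frac{55}{- \frac{65}{128}} = \left(-55\right) \left(- \frac{128}{65}\right) = \frac{1408}{13}$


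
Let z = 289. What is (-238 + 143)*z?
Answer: -27455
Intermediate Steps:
(-238 + 143)*z = (-238 + 143)*289 = -95*289 = -27455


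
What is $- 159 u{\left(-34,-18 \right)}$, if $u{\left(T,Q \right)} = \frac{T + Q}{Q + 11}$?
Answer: $- \frac{8268}{7} \approx -1181.1$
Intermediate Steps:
$u{\left(T,Q \right)} = \frac{Q + T}{11 + Q}$
$- 159 u{\left(-34,-18 \right)} = - 159 \frac{-18 - 34}{11 - 18} = - 159 \frac{1}{-7} \left(-52\right) = - 159 \left(\left(- \frac{1}{7}\right) \left(-52\right)\right) = \left(-159\right) \frac{52}{7} = - \frac{8268}{7}$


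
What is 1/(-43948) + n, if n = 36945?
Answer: 1623658859/43948 ≈ 36945.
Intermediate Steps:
1/(-43948) + n = 1/(-43948) + 36945 = -1/43948 + 36945 = 1623658859/43948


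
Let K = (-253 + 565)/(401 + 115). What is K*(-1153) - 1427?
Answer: -91339/43 ≈ -2124.2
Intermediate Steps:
K = 26/43 (K = 312/516 = 312*(1/516) = 26/43 ≈ 0.60465)
K*(-1153) - 1427 = (26/43)*(-1153) - 1427 = -29978/43 - 1427 = -91339/43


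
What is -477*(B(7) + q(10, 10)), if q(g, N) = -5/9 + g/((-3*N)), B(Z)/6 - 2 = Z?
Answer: -25334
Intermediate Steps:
B(Z) = 12 + 6*Z
q(g, N) = -5/9 - g/(3*N) (q(g, N) = -5*1/9 + g*(-1/(3*N)) = -5/9 - g/(3*N))
-477*(B(7) + q(10, 10)) = -477*((12 + 6*7) + (-5/9 - 1/3*10/10)) = -477*((12 + 42) + (-5/9 - 1/3*10*1/10)) = -477*(54 + (-5/9 - 1/3)) = -477*(54 - 8/9) = -477*478/9 = -25334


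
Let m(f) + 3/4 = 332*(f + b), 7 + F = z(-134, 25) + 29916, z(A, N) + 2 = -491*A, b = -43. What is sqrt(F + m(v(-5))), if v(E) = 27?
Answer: sqrt(361553)/2 ≈ 300.65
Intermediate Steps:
z(A, N) = -2 - 491*A
F = 95701 (F = -7 + ((-2 - 491*(-134)) + 29916) = -7 + ((-2 + 65794) + 29916) = -7 + (65792 + 29916) = -7 + 95708 = 95701)
m(f) = -57107/4 + 332*f (m(f) = -3/4 + 332*(f - 43) = -3/4 + 332*(-43 + f) = -3/4 + (-14276 + 332*f) = -57107/4 + 332*f)
sqrt(F + m(v(-5))) = sqrt(95701 + (-57107/4 + 332*27)) = sqrt(95701 + (-57107/4 + 8964)) = sqrt(95701 - 21251/4) = sqrt(361553/4) = sqrt(361553)/2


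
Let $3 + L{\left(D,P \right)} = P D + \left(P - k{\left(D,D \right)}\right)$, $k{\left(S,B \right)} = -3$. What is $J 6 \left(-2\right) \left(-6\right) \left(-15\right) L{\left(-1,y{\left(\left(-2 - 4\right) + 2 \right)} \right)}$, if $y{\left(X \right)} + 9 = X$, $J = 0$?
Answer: $0$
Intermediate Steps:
$y{\left(X \right)} = -9 + X$
$L{\left(D,P \right)} = P + D P$ ($L{\left(D,P \right)} = -3 + \left(P D + \left(P - -3\right)\right) = -3 + \left(D P + \left(P + 3\right)\right) = -3 + \left(D P + \left(3 + P\right)\right) = -3 + \left(3 + P + D P\right) = P + D P$)
$J 6 \left(-2\right) \left(-6\right) \left(-15\right) L{\left(-1,y{\left(\left(-2 - 4\right) + 2 \right)} \right)} = 0 \cdot 6 \left(-2\right) \left(-6\right) \left(-15\right) \left(-9 + \left(\left(-2 - 4\right) + 2\right)\right) \left(1 - 1\right) = 0 \left(-2\right) \left(-6\right) \left(-15\right) \left(-9 + \left(-6 + 2\right)\right) 0 = 0 \left(-6\right) \left(-15\right) \left(-9 - 4\right) 0 = 0 \left(-15\right) \left(\left(-13\right) 0\right) = 0 \cdot 0 = 0$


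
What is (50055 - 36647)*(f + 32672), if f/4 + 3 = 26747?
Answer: 1872400384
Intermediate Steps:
f = 106976 (f = -12 + 4*26747 = -12 + 106988 = 106976)
(50055 - 36647)*(f + 32672) = (50055 - 36647)*(106976 + 32672) = 13408*139648 = 1872400384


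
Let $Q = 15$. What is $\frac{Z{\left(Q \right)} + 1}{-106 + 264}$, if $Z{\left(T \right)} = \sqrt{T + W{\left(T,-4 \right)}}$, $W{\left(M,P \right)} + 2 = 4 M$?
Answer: $\frac{1}{158} + \frac{\sqrt{73}}{158} \approx 0.060405$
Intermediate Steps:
$W{\left(M,P \right)} = -2 + 4 M$
$Z{\left(T \right)} = \sqrt{-2 + 5 T}$ ($Z{\left(T \right)} = \sqrt{T + \left(-2 + 4 T\right)} = \sqrt{-2 + 5 T}$)
$\frac{Z{\left(Q \right)} + 1}{-106 + 264} = \frac{\sqrt{-2 + 5 \cdot 15} + 1}{-106 + 264} = \frac{\sqrt{-2 + 75} + 1}{158} = \left(\sqrt{73} + 1\right) \frac{1}{158} = \left(1 + \sqrt{73}\right) \frac{1}{158} = \frac{1}{158} + \frac{\sqrt{73}}{158}$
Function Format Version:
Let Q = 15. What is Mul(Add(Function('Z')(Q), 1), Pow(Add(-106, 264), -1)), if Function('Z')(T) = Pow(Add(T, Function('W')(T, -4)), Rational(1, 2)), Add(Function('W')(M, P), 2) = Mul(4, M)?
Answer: Add(Rational(1, 158), Mul(Rational(1, 158), Pow(73, Rational(1, 2)))) ≈ 0.060405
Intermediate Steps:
Function('W')(M, P) = Add(-2, Mul(4, M))
Function('Z')(T) = Pow(Add(-2, Mul(5, T)), Rational(1, 2)) (Function('Z')(T) = Pow(Add(T, Add(-2, Mul(4, T))), Rational(1, 2)) = Pow(Add(-2, Mul(5, T)), Rational(1, 2)))
Mul(Add(Function('Z')(Q), 1), Pow(Add(-106, 264), -1)) = Mul(Add(Pow(Add(-2, Mul(5, 15)), Rational(1, 2)), 1), Pow(Add(-106, 264), -1)) = Mul(Add(Pow(Add(-2, 75), Rational(1, 2)), 1), Pow(158, -1)) = Mul(Add(Pow(73, Rational(1, 2)), 1), Rational(1, 158)) = Mul(Add(1, Pow(73, Rational(1, 2))), Rational(1, 158)) = Add(Rational(1, 158), Mul(Rational(1, 158), Pow(73, Rational(1, 2))))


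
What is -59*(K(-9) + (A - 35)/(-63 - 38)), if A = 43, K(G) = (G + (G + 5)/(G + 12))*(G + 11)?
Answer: 370874/303 ≈ 1224.0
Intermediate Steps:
K(G) = (11 + G)*(G + (5 + G)/(12 + G)) (K(G) = (G + (5 + G)/(12 + G))*(11 + G) = (11 + G)*(G + (5 + G)/(12 + G)))
-59*(K(-9) + (A - 35)/(-63 - 38)) = -59*((55 + (-9)**3 + 24*(-9)**2 + 148*(-9))/(12 - 9) + (43 - 35)/(-63 - 38)) = -59*((55 - 729 + 24*81 - 1332)/3 + 8/(-101)) = -59*((55 - 729 + 1944 - 1332)/3 + 8*(-1/101)) = -59*((1/3)*(-62) - 8/101) = -59*(-62/3 - 8/101) = -59*(-6286/303) = 370874/303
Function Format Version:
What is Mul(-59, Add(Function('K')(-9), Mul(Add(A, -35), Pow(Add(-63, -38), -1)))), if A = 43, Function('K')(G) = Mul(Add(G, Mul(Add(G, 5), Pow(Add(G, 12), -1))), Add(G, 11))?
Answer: Rational(370874, 303) ≈ 1224.0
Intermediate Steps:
Function('K')(G) = Mul(Add(11, G), Add(G, Mul(Pow(Add(12, G), -1), Add(5, G)))) (Function('K')(G) = Mul(Add(G, Mul(Add(5, G), Pow(Add(12, G), -1))), Add(11, G)) = Mul(Add(G, Mul(Pow(Add(12, G), -1), Add(5, G))), Add(11, G)) = Mul(Add(11, G), Add(G, Mul(Pow(Add(12, G), -1), Add(5, G)))))
Mul(-59, Add(Function('K')(-9), Mul(Add(A, -35), Pow(Add(-63, -38), -1)))) = Mul(-59, Add(Mul(Pow(Add(12, -9), -1), Add(55, Pow(-9, 3), Mul(24, Pow(-9, 2)), Mul(148, -9))), Mul(Add(43, -35), Pow(Add(-63, -38), -1)))) = Mul(-59, Add(Mul(Pow(3, -1), Add(55, -729, Mul(24, 81), -1332)), Mul(8, Pow(-101, -1)))) = Mul(-59, Add(Mul(Rational(1, 3), Add(55, -729, 1944, -1332)), Mul(8, Rational(-1, 101)))) = Mul(-59, Add(Mul(Rational(1, 3), -62), Rational(-8, 101))) = Mul(-59, Add(Rational(-62, 3), Rational(-8, 101))) = Mul(-59, Rational(-6286, 303)) = Rational(370874, 303)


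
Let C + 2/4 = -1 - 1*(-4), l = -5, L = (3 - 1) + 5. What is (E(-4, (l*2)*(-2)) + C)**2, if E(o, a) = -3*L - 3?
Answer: 1849/4 ≈ 462.25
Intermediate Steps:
L = 7 (L = 2 + 5 = 7)
E(o, a) = -24 (E(o, a) = -3*7 - 3 = -21 - 3 = -24)
C = 5/2 (C = -1/2 + (-1 - 1*(-4)) = -1/2 + (-1 + 4) = -1/2 + 3 = 5/2 ≈ 2.5000)
(E(-4, (l*2)*(-2)) + C)**2 = (-24 + 5/2)**2 = (-43/2)**2 = 1849/4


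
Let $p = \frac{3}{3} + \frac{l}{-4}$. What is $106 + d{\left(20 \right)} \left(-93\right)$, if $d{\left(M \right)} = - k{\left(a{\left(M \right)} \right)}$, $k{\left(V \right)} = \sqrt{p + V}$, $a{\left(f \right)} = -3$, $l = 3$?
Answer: $106 + \frac{93 i \sqrt{11}}{2} \approx 106.0 + 154.22 i$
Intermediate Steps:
$p = \frac{1}{4}$ ($p = \frac{3}{3} + \frac{3}{-4} = 3 \cdot \frac{1}{3} + 3 \left(- \frac{1}{4}\right) = 1 - \frac{3}{4} = \frac{1}{4} \approx 0.25$)
$k{\left(V \right)} = \sqrt{\frac{1}{4} + V}$
$d{\left(M \right)} = - \frac{i \sqrt{11}}{2}$ ($d{\left(M \right)} = - \frac{\sqrt{1 + 4 \left(-3\right)}}{2} = - \frac{\sqrt{1 - 12}}{2} = - \frac{\sqrt{-11}}{2} = - \frac{i \sqrt{11}}{2}$)
$106 + d{\left(20 \right)} \left(-93\right) = 106 + - \frac{i \sqrt{11}}{2} \left(-93\right) = 106 + \frac{93 i \sqrt{11}}{2}$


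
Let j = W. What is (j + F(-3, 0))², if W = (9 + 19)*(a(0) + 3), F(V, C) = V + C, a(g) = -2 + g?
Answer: 625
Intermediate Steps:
F(V, C) = C + V
W = 28 (W = (9 + 19)*((-2 + 0) + 3) = 28*(-2 + 3) = 28*1 = 28)
j = 28
(j + F(-3, 0))² = (28 + (0 - 3))² = (28 - 3)² = 25² = 625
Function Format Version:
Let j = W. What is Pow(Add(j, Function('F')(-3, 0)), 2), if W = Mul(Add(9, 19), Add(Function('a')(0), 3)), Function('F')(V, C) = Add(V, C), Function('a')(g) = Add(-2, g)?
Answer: 625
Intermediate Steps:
Function('F')(V, C) = Add(C, V)
W = 28 (W = Mul(Add(9, 19), Add(Add(-2, 0), 3)) = Mul(28, Add(-2, 3)) = Mul(28, 1) = 28)
j = 28
Pow(Add(j, Function('F')(-3, 0)), 2) = Pow(Add(28, Add(0, -3)), 2) = Pow(Add(28, -3), 2) = Pow(25, 2) = 625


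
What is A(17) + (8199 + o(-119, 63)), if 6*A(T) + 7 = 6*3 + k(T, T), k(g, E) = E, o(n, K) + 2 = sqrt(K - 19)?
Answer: 24605/3 + 2*sqrt(11) ≈ 8208.3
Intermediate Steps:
o(n, K) = -2 + sqrt(-19 + K) (o(n, K) = -2 + sqrt(K - 19) = -2 + sqrt(-19 + K))
A(T) = 11/6 + T/6 (A(T) = -7/6 + (6*3 + T)/6 = -7/6 + (18 + T)/6 = -7/6 + (3 + T/6) = 11/6 + T/6)
A(17) + (8199 + o(-119, 63)) = (11/6 + (1/6)*17) + (8199 + (-2 + sqrt(-19 + 63))) = (11/6 + 17/6) + (8199 + (-2 + sqrt(44))) = 14/3 + (8199 + (-2 + 2*sqrt(11))) = 14/3 + (8197 + 2*sqrt(11)) = 24605/3 + 2*sqrt(11)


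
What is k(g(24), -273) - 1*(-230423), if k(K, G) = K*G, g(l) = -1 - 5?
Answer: 232061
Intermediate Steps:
g(l) = -6
k(K, G) = G*K
k(g(24), -273) - 1*(-230423) = -273*(-6) - 1*(-230423) = 1638 + 230423 = 232061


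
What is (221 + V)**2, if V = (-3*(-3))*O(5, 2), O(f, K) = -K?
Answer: 41209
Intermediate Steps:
V = -18 (V = (-3*(-3))*(-1*2) = 9*(-2) = -18)
(221 + V)**2 = (221 - 18)**2 = 203**2 = 41209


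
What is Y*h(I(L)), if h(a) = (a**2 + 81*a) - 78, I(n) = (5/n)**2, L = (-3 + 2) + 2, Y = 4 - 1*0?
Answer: 10288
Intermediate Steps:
Y = 4 (Y = 4 + 0 = 4)
L = 1 (L = -1 + 2 = 1)
I(n) = 25/n**2
h(a) = -78 + a**2 + 81*a
Y*h(I(L)) = 4*(-78 + (25/1**2)**2 + 81*(25/1**2)) = 4*(-78 + (25*1)**2 + 81*(25*1)) = 4*(-78 + 25**2 + 81*25) = 4*(-78 + 625 + 2025) = 4*2572 = 10288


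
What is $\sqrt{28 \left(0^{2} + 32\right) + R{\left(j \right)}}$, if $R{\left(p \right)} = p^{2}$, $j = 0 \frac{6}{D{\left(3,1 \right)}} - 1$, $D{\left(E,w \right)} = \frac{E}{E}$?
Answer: $\sqrt{897} \approx 29.95$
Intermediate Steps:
$D{\left(E,w \right)} = 1$
$j = -1$ ($j = 0 \cdot \frac{6}{1} - 1 = 0 \cdot 6 \cdot 1 - 1 = 0 \cdot 6 - 1 = 0 - 1 = -1$)
$\sqrt{28 \left(0^{2} + 32\right) + R{\left(j \right)}} = \sqrt{28 \left(0^{2} + 32\right) + \left(-1\right)^{2}} = \sqrt{28 \left(0 + 32\right) + 1} = \sqrt{28 \cdot 32 + 1} = \sqrt{896 + 1} = \sqrt{897}$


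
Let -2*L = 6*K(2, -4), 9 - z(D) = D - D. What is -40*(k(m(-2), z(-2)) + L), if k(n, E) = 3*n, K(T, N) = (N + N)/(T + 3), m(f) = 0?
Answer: -192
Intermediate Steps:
z(D) = 9 (z(D) = 9 - (D - D) = 9 - 1*0 = 9 + 0 = 9)
K(T, N) = 2*N/(3 + T) (K(T, N) = (2*N)/(3 + T) = 2*N/(3 + T))
L = 24/5 (L = -3*2*(-4)/(3 + 2) = -3*2*(-4)/5 = -3*2*(-4)*(⅕) = -3*(-8)/5 = -½*(-48/5) = 24/5 ≈ 4.8000)
-40*(k(m(-2), z(-2)) + L) = -40*(3*0 + 24/5) = -40*(0 + 24/5) = -40*24/5 = -192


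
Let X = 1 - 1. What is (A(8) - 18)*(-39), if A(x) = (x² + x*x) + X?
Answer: -4290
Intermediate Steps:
X = 0
A(x) = 2*x² (A(x) = (x² + x*x) + 0 = (x² + x²) + 0 = 2*x² + 0 = 2*x²)
(A(8) - 18)*(-39) = (2*8² - 18)*(-39) = (2*64 - 18)*(-39) = (128 - 18)*(-39) = 110*(-39) = -4290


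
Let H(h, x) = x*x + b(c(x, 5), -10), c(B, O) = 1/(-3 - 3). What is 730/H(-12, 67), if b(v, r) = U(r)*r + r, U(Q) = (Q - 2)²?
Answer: 730/3039 ≈ 0.24021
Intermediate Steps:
U(Q) = (-2 + Q)²
c(B, O) = -⅙ (c(B, O) = 1/(-6) = -⅙)
b(v, r) = r + r*(-2 + r)² (b(v, r) = (-2 + r)²*r + r = r*(-2 + r)² + r = r + r*(-2 + r)²)
H(h, x) = -1450 + x² (H(h, x) = x*x - 10*(1 + (-2 - 10)²) = x² - 10*(1 + (-12)²) = x² - 10*(1 + 144) = x² - 10*145 = x² - 1450 = -1450 + x²)
730/H(-12, 67) = 730/(-1450 + 67²) = 730/(-1450 + 4489) = 730/3039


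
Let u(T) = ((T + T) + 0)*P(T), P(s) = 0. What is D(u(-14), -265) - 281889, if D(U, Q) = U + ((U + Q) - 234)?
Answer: -282388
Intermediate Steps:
u(T) = 0 (u(T) = ((T + T) + 0)*0 = (2*T + 0)*0 = (2*T)*0 = 0)
D(U, Q) = -234 + Q + 2*U (D(U, Q) = U + ((Q + U) - 234) = U + (-234 + Q + U) = -234 + Q + 2*U)
D(u(-14), -265) - 281889 = (-234 - 265 + 2*0) - 281889 = (-234 - 265 + 0) - 281889 = -499 - 281889 = -282388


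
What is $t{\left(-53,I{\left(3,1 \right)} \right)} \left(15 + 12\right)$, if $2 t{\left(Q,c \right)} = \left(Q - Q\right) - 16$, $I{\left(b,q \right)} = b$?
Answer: $-216$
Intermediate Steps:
$t{\left(Q,c \right)} = -8$ ($t{\left(Q,c \right)} = \frac{\left(Q - Q\right) - 16}{2} = \frac{0 - 16}{2} = \frac{1}{2} \left(-16\right) = -8$)
$t{\left(-53,I{\left(3,1 \right)} \right)} \left(15 + 12\right) = - 8 \left(15 + 12\right) = \left(-8\right) 27 = -216$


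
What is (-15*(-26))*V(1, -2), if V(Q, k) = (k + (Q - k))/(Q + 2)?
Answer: 130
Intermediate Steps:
V(Q, k) = Q/(2 + Q)
(-15*(-26))*V(1, -2) = (-15*(-26))*(1/(2 + 1)) = 390*(1/3) = 130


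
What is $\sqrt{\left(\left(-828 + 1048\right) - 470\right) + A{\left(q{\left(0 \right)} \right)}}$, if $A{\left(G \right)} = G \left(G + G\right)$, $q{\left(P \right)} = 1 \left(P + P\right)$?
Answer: $5 i \sqrt{10} \approx 15.811 i$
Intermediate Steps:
$q{\left(P \right)} = 2 P$ ($q{\left(P \right)} = 1 \cdot 2 P = 2 P$)
$A{\left(G \right)} = 2 G^{2}$ ($A{\left(G \right)} = G 2 G = 2 G^{2}$)
$\sqrt{\left(\left(-828 + 1048\right) - 470\right) + A{\left(q{\left(0 \right)} \right)}} = \sqrt{\left(\left(-828 + 1048\right) - 470\right) + 2 \left(2 \cdot 0\right)^{2}} = \sqrt{\left(220 - 470\right) + 2 \cdot 0^{2}} = \sqrt{-250 + 2 \cdot 0} = \sqrt{-250 + 0} = \sqrt{-250} = 5 i \sqrt{10}$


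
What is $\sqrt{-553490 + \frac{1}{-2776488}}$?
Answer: $\frac{i \sqrt{1066697774643834762}}{1388244} \approx 743.97 i$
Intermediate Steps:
$\sqrt{-553490 + \frac{1}{-2776488}} = \sqrt{-553490 - \frac{1}{2776488}} = \sqrt{- \frac{1536758343121}{2776488}} = \frac{i \sqrt{1066697774643834762}}{1388244}$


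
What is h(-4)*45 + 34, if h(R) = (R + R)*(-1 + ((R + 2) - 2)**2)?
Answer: -5366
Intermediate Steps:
h(R) = 2*R*(-1 + R**2) (h(R) = (2*R)*(-1 + ((2 + R) - 2)**2) = (2*R)*(-1 + R**2) = 2*R*(-1 + R**2))
h(-4)*45 + 34 = (2*(-4)*(-1 + (-4)**2))*45 + 34 = (2*(-4)*(-1 + 16))*45 + 34 = (2*(-4)*15)*45 + 34 = -120*45 + 34 = -5400 + 34 = -5366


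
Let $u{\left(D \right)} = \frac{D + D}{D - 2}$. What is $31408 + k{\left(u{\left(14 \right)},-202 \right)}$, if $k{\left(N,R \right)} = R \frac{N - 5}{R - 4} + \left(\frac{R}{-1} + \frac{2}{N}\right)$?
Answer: $\frac{68368628}{2163} \approx 31608.0$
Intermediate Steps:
$u{\left(D \right)} = \frac{2 D}{-2 + D}$
$k{\left(N,R \right)} = - R + \frac{2}{N} + \frac{R \left(-5 + N\right)}{-4 + R}$ ($k{\left(N,R \right)} = R \frac{-5 + N}{-4 + R} + \left(R \left(-1\right) + \frac{2}{N}\right) = R \frac{-5 + N}{-4 + R} - \left(R - \frac{2}{N}\right) = \frac{R \left(-5 + N\right)}{-4 + R} - \left(R - \frac{2}{N}\right) = - R + \frac{2}{N} + \frac{R \left(-5 + N\right)}{-4 + R}$)
$31408 + k{\left(u{\left(14 \right)},-202 \right)} = 31408 + \frac{-8 + 2 \left(-202\right) - 202 \left(2 \cdot 14 \frac{1}{-2 + 14}\right)^{2} - 2 \cdot 14 \frac{1}{-2 + 14} \left(-202\right) - 2 \cdot 14 \frac{1}{-2 + 14} \left(-202\right)^{2}}{2 \cdot 14 \frac{1}{-2 + 14} \left(-4 - 202\right)} = 31408 + \frac{-8 - 404 - 202 \left(2 \cdot 14 \cdot \frac{1}{12}\right)^{2} - 2 \cdot 14 \cdot \frac{1}{12} \left(-202\right) - 2 \cdot 14 \cdot \frac{1}{12} \cdot 40804}{2 \cdot 14 \cdot \frac{1}{12} \left(-206\right)} = 31408 + \frac{1}{2 \cdot 14 \cdot \frac{1}{12}} \left(- \frac{1}{206}\right) \left(-8 - 404 - 202 \left(2 \cdot 14 \cdot \frac{1}{12}\right)^{2} - 2 \cdot 14 \cdot \frac{1}{12} \left(-202\right) - 2 \cdot 14 \cdot \frac{1}{12} \cdot 40804\right) = 31408 + \frac{1}{\frac{7}{3}} \left(- \frac{1}{206}\right) \left(-8 - 404 - 202 \left(\frac{7}{3}\right)^{2} - \frac{7}{3} \left(-202\right) - \frac{7}{3} \cdot 40804\right) = 31408 + \frac{3}{7} \left(- \frac{1}{206}\right) \left(-8 - 404 - \frac{9898}{9} + \frac{1414}{3} - \frac{285628}{3}\right) = 31408 + \frac{3}{7} \left(- \frac{1}{206}\right) \left(- \frac{866248}{9}\right) = 31408 + \frac{433124}{2163} = \frac{68368628}{2163}$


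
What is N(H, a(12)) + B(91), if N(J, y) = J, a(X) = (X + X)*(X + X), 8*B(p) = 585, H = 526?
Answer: 4793/8 ≈ 599.13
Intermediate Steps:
B(p) = 585/8 (B(p) = (1/8)*585 = 585/8)
a(X) = 4*X**2 (a(X) = (2*X)*(2*X) = 4*X**2)
N(H, a(12)) + B(91) = 526 + 585/8 = 4793/8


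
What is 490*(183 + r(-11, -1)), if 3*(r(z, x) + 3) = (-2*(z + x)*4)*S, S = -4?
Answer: 25480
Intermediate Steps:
r(z, x) = -3 + 32*x/3 + 32*z/3 (r(z, x) = -3 + ((-2*(z + x)*4)*(-4))/3 = -3 + ((-2*(x + z)*4)*(-4))/3 = -3 + (((-2*x - 2*z)*4)*(-4))/3 = -3 + ((-8*x - 8*z)*(-4))/3 = -3 + (32*x + 32*z)/3 = -3 + (32*x/3 + 32*z/3) = -3 + 32*x/3 + 32*z/3)
490*(183 + r(-11, -1)) = 490*(183 + (-3 + (32/3)*(-1) + (32/3)*(-11))) = 490*(183 + (-3 - 32/3 - 352/3)) = 490*(183 - 131) = 490*52 = 25480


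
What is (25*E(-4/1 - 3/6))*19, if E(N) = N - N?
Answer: 0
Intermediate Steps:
E(N) = 0
(25*E(-4/1 - 3/6))*19 = (25*0)*19 = 0*19 = 0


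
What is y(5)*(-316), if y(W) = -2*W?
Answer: 3160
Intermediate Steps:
y(5)*(-316) = -2*5*(-316) = -10*(-316) = 3160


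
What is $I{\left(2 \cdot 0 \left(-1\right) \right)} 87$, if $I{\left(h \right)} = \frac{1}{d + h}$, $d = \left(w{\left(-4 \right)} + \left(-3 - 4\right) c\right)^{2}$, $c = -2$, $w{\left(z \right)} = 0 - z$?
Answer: $\frac{29}{108} \approx 0.26852$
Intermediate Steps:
$w{\left(z \right)} = - z$
$d = 324$ ($d = \left(\left(-1\right) \left(-4\right) + \left(-3 - 4\right) \left(-2\right)\right)^{2} = \left(4 - -14\right)^{2} = \left(4 + 14\right)^{2} = 18^{2} = 324$)
$I{\left(h \right)} = \frac{1}{324 + h}$
$I{\left(2 \cdot 0 \left(-1\right) \right)} 87 = \frac{1}{324 + 2 \cdot 0 \left(-1\right)} 87 = \frac{1}{324 + 0 \left(-1\right)} 87 = \frac{1}{324 + 0} \cdot 87 = \frac{1}{324} \cdot 87 = \frac{29}{108}$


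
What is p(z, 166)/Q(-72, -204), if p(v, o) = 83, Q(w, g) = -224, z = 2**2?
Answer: -83/224 ≈ -0.37054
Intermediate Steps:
z = 4
p(z, 166)/Q(-72, -204) = 83/(-224) = 83*(-1/224) = -83/224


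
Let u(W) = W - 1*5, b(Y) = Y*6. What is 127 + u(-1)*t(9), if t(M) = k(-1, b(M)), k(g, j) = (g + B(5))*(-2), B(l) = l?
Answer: 175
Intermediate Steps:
b(Y) = 6*Y
u(W) = -5 + W (u(W) = W - 5 = -5 + W)
k(g, j) = -10 - 2*g (k(g, j) = (g + 5)*(-2) = (5 + g)*(-2) = -10 - 2*g)
t(M) = -8 (t(M) = -10 - 2*(-1) = -10 + 2 = -8)
127 + u(-1)*t(9) = 127 + (-5 - 1)*(-8) = 127 - 6*(-8) = 127 + 48 = 175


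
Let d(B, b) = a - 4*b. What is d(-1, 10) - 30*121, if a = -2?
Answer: -3672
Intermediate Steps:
d(B, b) = -2 - 4*b
d(-1, 10) - 30*121 = (-2 - 4*10) - 30*121 = (-2 - 40) - 3630 = -42 - 3630 = -3672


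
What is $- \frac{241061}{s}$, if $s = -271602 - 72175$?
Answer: $\frac{241061}{343777} \approx 0.70121$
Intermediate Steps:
$s = -343777$ ($s = -271602 - 72175 = -343777$)
$- \frac{241061}{s} = - \frac{241061}{-343777} = \left(-241061\right) \left(- \frac{1}{343777}\right) = \frac{241061}{343777}$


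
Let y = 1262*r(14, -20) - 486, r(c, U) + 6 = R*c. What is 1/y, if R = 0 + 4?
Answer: 1/62614 ≈ 1.5971e-5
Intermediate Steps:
R = 4
r(c, U) = -6 + 4*c
y = 62614 (y = 1262*(-6 + 4*14) - 486 = 1262*(-6 + 56) - 486 = 1262*50 - 486 = 63100 - 486 = 62614)
1/y = 1/62614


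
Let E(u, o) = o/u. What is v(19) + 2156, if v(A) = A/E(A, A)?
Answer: 2175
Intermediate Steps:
v(A) = A (v(A) = A/((A/A)) = A/1 = A*1 = A)
v(19) + 2156 = 19 + 2156 = 2175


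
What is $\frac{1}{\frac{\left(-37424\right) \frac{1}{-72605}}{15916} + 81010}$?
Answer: $\frac{288895295}{23403407857306} \approx 1.2344 \cdot 10^{-5}$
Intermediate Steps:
$\frac{1}{\frac{\left(-37424\right) \frac{1}{-72605}}{15916} + 81010} = \frac{1}{\left(-37424\right) \left(- \frac{1}{72605}\right) \frac{1}{15916} + 81010} = \frac{1}{\frac{37424}{72605} \cdot \frac{1}{15916} + 81010} = \frac{1}{\frac{9356}{288895295} + 81010} = \frac{1}{\frac{23403407857306}{288895295}} = \frac{288895295}{23403407857306}$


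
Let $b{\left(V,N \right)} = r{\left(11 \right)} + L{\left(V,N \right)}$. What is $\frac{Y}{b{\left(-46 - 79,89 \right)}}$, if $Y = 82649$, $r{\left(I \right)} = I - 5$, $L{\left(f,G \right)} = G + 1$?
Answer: $\frac{82649}{96} \approx 860.93$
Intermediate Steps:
$L{\left(f,G \right)} = 1 + G$
$r{\left(I \right)} = -5 + I$ ($r{\left(I \right)} = I - 5 = -5 + I$)
$b{\left(V,N \right)} = 7 + N$ ($b{\left(V,N \right)} = \left(-5 + 11\right) + \left(1 + N\right) = 6 + \left(1 + N\right) = 7 + N$)
$\frac{Y}{b{\left(-46 - 79,89 \right)}} = \frac{82649}{7 + 89} = \frac{82649}{96}$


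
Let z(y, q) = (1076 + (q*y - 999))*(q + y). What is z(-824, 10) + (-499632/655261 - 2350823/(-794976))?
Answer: 3461327419925442923/520916768736 ≈ 6.6447e+6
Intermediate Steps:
z(y, q) = (77 + q*y)*(q + y) (z(y, q) = (1076 + (-999 + q*y))*(q + y) = (77 + q*y)*(q + y))
z(-824, 10) + (-499632/655261 - 2350823/(-794976)) = (77*10 + 77*(-824) + 10*(-824)² - 824*10²) + (-499632/655261 - 2350823/(-794976)) = (770 - 63448 + 10*678976 - 824*100) + (-499632*1/655261 - 2350823*(-1/794976)) = (770 - 63448 + 6789760 - 82400) + (-499632/655261 + 2350823/794976) = 6644682 + 1143207180971/520916768736 = 3461327419925442923/520916768736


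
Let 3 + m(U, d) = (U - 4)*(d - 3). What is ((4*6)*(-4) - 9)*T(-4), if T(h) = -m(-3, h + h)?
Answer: 7770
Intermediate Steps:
m(U, d) = -3 + (-4 + U)*(-3 + d) (m(U, d) = -3 + (U - 4)*(d - 3) = -3 + (-4 + U)*(-3 + d))
T(h) = -18 + 14*h (T(h) = -(9 - 4*(h + h) - 3*(-3) - 3*(h + h)) = -(9 - 8*h + 9 - 6*h) = -(18 - 14*h) = -18 + 14*h)
((4*6)*(-4) - 9)*T(-4) = ((4*6)*(-4) - 9)*(-18 + 14*(-4)) = (24*(-4) - 9)*(-18 - 56) = (-96 - 9)*(-74) = -105*(-74) = 7770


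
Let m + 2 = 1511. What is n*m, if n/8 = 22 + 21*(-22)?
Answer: -5311680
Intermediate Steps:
n = -3520 (n = 8*(22 + 21*(-22)) = 8*(22 - 462) = 8*(-440) = -3520)
m = 1509 (m = -2 + 1511 = 1509)
n*m = -3520*1509 = -5311680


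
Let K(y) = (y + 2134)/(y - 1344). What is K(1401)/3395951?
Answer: 3535/193569207 ≈ 1.8262e-5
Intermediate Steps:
K(y) = (2134 + y)/(-1344 + y)
K(1401)/3395951 = ((2134 + 1401)/(-1344 + 1401))/3395951 = (3535/57)*(1/3395951) = 3535/193569207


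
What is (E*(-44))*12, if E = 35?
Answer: -18480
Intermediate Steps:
(E*(-44))*12 = (35*(-44))*12 = -1540*12 = -18480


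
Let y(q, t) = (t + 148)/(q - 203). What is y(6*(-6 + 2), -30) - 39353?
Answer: -8933249/227 ≈ -39354.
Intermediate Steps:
y(q, t) = (148 + t)/(-203 + q)
y(6*(-6 + 2), -30) - 39353 = (148 - 30)/(-203 + 6*(-6 + 2)) - 39353 = 118/(-203 + 6*(-4)) - 39353 = 118/(-203 - 24) - 39353 = 118/(-227) - 39353 = -1/227*118 - 39353 = -118/227 - 39353 = -8933249/227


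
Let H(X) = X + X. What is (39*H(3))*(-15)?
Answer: -3510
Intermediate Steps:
H(X) = 2*X
(39*H(3))*(-15) = (39*(2*3))*(-15) = (39*6)*(-15) = 234*(-15) = -3510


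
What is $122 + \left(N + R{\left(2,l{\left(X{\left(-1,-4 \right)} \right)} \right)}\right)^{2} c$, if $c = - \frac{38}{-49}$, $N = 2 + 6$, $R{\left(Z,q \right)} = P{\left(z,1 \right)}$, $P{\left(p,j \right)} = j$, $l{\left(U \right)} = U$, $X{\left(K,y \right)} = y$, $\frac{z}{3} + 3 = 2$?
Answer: $\frac{9056}{49} \approx 184.82$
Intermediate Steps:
$z = -3$ ($z = -9 + 3 \cdot 2 = -9 + 6 = -3$)
$R{\left(Z,q \right)} = 1$
$N = 8$
$c = \frac{38}{49}$ ($c = \left(-38\right) \left(- \frac{1}{49}\right) = \frac{38}{49} \approx 0.77551$)
$122 + \left(N + R{\left(2,l{\left(X{\left(-1,-4 \right)} \right)} \right)}\right)^{2} c = 122 + \left(8 + 1\right)^{2} \cdot \frac{38}{49} = 122 + 9^{2} \cdot \frac{38}{49} = 122 + 81 \cdot \frac{38}{49} = 122 + \frac{3078}{49} = \frac{9056}{49}$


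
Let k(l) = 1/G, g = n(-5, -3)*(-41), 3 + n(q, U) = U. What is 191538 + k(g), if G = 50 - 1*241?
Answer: 36583757/191 ≈ 1.9154e+5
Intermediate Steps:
n(q, U) = -3 + U
g = 246 (g = (-3 - 3)*(-41) = -6*(-41) = 246)
G = -191 (G = 50 - 241 = -191)
k(l) = -1/191 (k(l) = 1/(-191) = -1/191)
191538 + k(g) = 191538 - 1/191 = 36583757/191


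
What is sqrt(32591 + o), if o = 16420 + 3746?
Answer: sqrt(52757) ≈ 229.69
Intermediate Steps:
o = 20166
sqrt(32591 + o) = sqrt(32591 + 20166) = sqrt(52757)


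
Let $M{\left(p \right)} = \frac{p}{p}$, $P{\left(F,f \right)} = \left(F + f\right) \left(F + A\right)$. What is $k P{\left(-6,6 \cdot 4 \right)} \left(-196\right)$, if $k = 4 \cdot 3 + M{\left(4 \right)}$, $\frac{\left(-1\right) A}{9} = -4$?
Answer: $-1375920$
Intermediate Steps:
$A = 36$ ($A = \left(-9\right) \left(-4\right) = 36$)
$P{\left(F,f \right)} = \left(36 + F\right) \left(F + f\right)$ ($P{\left(F,f \right)} = \left(F + f\right) \left(F + 36\right) = \left(F + f\right) \left(36 + F\right) = \left(36 + F\right) \left(F + f\right)$)
$M{\left(p \right)} = 1$
$k = 13$ ($k = 4 \cdot 3 + 1 = 12 + 1 = 13$)
$k P{\left(-6,6 \cdot 4 \right)} \left(-196\right) = 13 \left(\left(-6\right)^{2} + 36 \left(-6\right) + 36 \cdot 6 \cdot 4 - 6 \cdot 6 \cdot 4\right) \left(-196\right) = 13 \left(36 - 216 + 36 \cdot 24 - 144\right) \left(-196\right) = 13 \left(36 - 216 + 864 - 144\right) \left(-196\right) = 13 \cdot 540 \left(-196\right) = 7020 \left(-196\right) = -1375920$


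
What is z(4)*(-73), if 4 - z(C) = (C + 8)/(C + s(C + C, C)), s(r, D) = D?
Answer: -365/2 ≈ -182.50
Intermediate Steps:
z(C) = 4 - (8 + C)/(2*C) (z(C) = 4 - (C + 8)/(C + C) = 4 - (8 + C)/(2*C))
z(4)*(-73) = (7/2 - 4/4)*(-73) = (7/2 - 4*¼)*(-73) = (7/2 - 1)*(-73) = (5/2)*(-73) = -365/2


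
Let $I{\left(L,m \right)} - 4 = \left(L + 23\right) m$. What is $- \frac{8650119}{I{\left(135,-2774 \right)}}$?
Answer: $\frac{2883373}{146096} \approx 19.736$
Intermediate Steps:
$I{\left(L,m \right)} = 4 + m \left(23 + L\right)$ ($I{\left(L,m \right)} = 4 + \left(L + 23\right) m = 4 + \left(23 + L\right) m = 4 + m \left(23 + L\right)$)
$- \frac{8650119}{I{\left(135,-2774 \right)}} = - \frac{8650119}{4 + 23 \left(-2774\right) + 135 \left(-2774\right)} = - \frac{8650119}{4 - 63802 - 374490} = - \frac{8650119}{-438288} = \left(-8650119\right) \left(- \frac{1}{438288}\right) = \frac{2883373}{146096}$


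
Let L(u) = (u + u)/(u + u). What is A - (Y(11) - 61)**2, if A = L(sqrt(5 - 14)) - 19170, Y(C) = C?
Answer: -21669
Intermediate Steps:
L(u) = 1 (L(u) = (2*u)/((2*u)) = (2*u)*(1/(2*u)) = 1)
A = -19169 (A = 1 - 19170 = -19169)
A - (Y(11) - 61)**2 = -19169 - (11 - 61)**2 = -19169 - 1*(-50)**2 = -19169 - 1*2500 = -19169 - 2500 = -21669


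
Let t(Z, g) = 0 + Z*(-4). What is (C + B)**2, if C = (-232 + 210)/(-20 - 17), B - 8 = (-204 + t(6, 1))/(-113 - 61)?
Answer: 112954384/1151329 ≈ 98.108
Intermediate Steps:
t(Z, g) = -4*Z (t(Z, g) = 0 - 4*Z = -4*Z)
B = 270/29 (B = 8 + (-204 - 4*6)/(-113 - 61) = 8 + (-204 - 24)/(-174) = 8 - 228*(-1/174) = 8 + 38/29 = 270/29 ≈ 9.3103)
C = 22/37 (C = -22/(-37) = -22*(-1/37) = 22/37 ≈ 0.59459)
(C + B)**2 = (22/37 + 270/29)**2 = (10628/1073)**2 = 112954384/1151329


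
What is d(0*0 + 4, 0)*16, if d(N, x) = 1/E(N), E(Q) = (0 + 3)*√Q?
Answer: 8/3 ≈ 2.6667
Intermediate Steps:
E(Q) = 3*√Q
d(N, x) = 1/(3*√N)
d(0*0 + 4, 0)*16 = (1/(3*√(0*0 + 4)))*16 = (1/(3*√(0 + 4)))*16 = (1/(3*√4))*16 = ((⅓)*(½))*16 = (⅙)*16 = 8/3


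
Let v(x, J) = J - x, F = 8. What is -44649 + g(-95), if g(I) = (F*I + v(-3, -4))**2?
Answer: 534472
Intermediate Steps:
g(I) = (-1 + 8*I)**2 (g(I) = (8*I + (-4 - 1*(-3)))**2 = (8*I + (-4 + 3))**2 = (8*I - 1)**2 = (-1 + 8*I)**2)
-44649 + g(-95) = -44649 + (-1 + 8*(-95))**2 = -44649 + (-1 - 760)**2 = -44649 + (-761)**2 = -44649 + 579121 = 534472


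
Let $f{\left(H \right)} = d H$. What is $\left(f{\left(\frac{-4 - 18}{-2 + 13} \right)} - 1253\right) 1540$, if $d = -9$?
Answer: $-1901900$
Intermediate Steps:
$f{\left(H \right)} = - 9 H$
$\left(f{\left(\frac{-4 - 18}{-2 + 13} \right)} - 1253\right) 1540 = \left(- 9 \frac{-4 - 18}{-2 + 13} - 1253\right) 1540 = \left(- 9 \left(- \frac{22}{11}\right) - 1253\right) 1540 = \left(- 9 \left(\left(-22\right) \frac{1}{11}\right) - 1253\right) 1540 = \left(\left(-9\right) \left(-2\right) - 1253\right) 1540 = \left(18 - 1253\right) 1540 = \left(-1235\right) 1540 = -1901900$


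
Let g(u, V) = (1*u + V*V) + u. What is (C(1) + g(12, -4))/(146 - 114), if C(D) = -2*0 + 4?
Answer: 11/8 ≈ 1.3750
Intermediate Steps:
C(D) = 4 (C(D) = 0 + 4 = 4)
g(u, V) = V² + 2*u (g(u, V) = (u + V²) + u = V² + 2*u)
(C(1) + g(12, -4))/(146 - 114) = (4 + ((-4)² + 2*12))/(146 - 114) = (4 + (16 + 24))/32 = (4 + 40)*(1/32) = 44*(1/32) = 11/8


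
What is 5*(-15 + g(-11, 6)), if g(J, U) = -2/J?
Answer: -815/11 ≈ -74.091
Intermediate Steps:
5*(-15 + g(-11, 6)) = 5*(-15 - 2/(-11)) = 5*(-15 - 2*(-1/11)) = 5*(-15 + 2/11) = 5*(-163/11) = -815/11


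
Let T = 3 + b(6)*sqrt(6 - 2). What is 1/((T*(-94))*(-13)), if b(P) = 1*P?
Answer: 1/18330 ≈ 5.4555e-5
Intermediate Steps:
b(P) = P
T = 15 (T = 3 + 6*sqrt(6 - 2) = 3 + 6*sqrt(4) = 3 + 6*2 = 3 + 12 = 15)
1/((T*(-94))*(-13)) = 1/((15*(-94))*(-13)) = 1/(-1410*(-13)) = 1/18330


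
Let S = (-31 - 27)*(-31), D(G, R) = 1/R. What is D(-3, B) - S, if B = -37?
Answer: -66527/37 ≈ -1798.0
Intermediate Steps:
S = 1798 (S = -58*(-31) = 1798)
D(-3, B) - S = 1/(-37) - 1*1798 = -1/37 - 1798 = -66527/37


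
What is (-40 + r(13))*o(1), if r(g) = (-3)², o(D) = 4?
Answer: -124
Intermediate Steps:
r(g) = 9
(-40 + r(13))*o(1) = (-40 + 9)*4 = -31*4 = -124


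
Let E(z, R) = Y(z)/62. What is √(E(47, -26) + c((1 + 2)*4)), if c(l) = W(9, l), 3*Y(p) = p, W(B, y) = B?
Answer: √320106/186 ≈ 3.0418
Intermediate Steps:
Y(p) = p/3
E(z, R) = z/186 (E(z, R) = (z/3)/62 = (z/3)*(1/62) = z/186)
c(l) = 9
√(E(47, -26) + c((1 + 2)*4)) = √((1/186)*47 + 9) = √(47/186 + 9) = √(1721/186) = √320106/186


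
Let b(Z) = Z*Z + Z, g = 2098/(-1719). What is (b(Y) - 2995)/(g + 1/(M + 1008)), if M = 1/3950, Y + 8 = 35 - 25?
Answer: 20457828263691/8346608848 ≈ 2451.0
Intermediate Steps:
Y = 2 (Y = -8 + (35 - 25) = -8 + 10 = 2)
M = 1/3950 ≈ 0.00025316
g = -2098/1719 (g = 2098*(-1/1719) = -2098/1719 ≈ -1.2205)
b(Z) = Z + Z² (b(Z) = Z² + Z = Z + Z²)
(b(Y) - 2995)/(g + 1/(M + 1008)) = (2*(1 + 2) - 2995)/(-2098/1719 + 1/(1/3950 + 1008)) = (2*3 - 2995)/(-2098/1719 + 1/(3981601/3950)) = (6 - 2995)/(-2098/1719 + 3950/3981601) = -2989/(-8346608848/6844372119) = -2989*(-6844372119/8346608848) = 20457828263691/8346608848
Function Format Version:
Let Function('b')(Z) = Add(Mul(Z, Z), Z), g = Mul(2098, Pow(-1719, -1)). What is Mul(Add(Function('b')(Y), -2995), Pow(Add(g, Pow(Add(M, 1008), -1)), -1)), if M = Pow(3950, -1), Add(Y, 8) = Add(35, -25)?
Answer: Rational(20457828263691, 8346608848) ≈ 2451.0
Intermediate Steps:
Y = 2 (Y = Add(-8, Add(35, -25)) = Add(-8, 10) = 2)
M = Rational(1, 3950) ≈ 0.00025316
g = Rational(-2098, 1719) (g = Mul(2098, Rational(-1, 1719)) = Rational(-2098, 1719) ≈ -1.2205)
Function('b')(Z) = Add(Z, Pow(Z, 2)) (Function('b')(Z) = Add(Pow(Z, 2), Z) = Add(Z, Pow(Z, 2)))
Mul(Add(Function('b')(Y), -2995), Pow(Add(g, Pow(Add(M, 1008), -1)), -1)) = Mul(Add(Mul(2, Add(1, 2)), -2995), Pow(Add(Rational(-2098, 1719), Pow(Add(Rational(1, 3950), 1008), -1)), -1)) = Mul(Add(Mul(2, 3), -2995), Pow(Add(Rational(-2098, 1719), Pow(Rational(3981601, 3950), -1)), -1)) = Mul(Add(6, -2995), Pow(Add(Rational(-2098, 1719), Rational(3950, 3981601)), -1)) = Mul(-2989, Pow(Rational(-8346608848, 6844372119), -1)) = Mul(-2989, Rational(-6844372119, 8346608848)) = Rational(20457828263691, 8346608848)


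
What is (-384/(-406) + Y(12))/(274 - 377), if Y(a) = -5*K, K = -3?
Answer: -3237/20909 ≈ -0.15481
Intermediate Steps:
Y(a) = 15 (Y(a) = -5*(-3) = 15)
(-384/(-406) + Y(12))/(274 - 377) = (-384/(-406) + 15)/(274 - 377) = (-384*(-1/406) + 15)/(-103) = (192/203 + 15)*(-1/103) = (3237/203)*(-1/103) = -3237/20909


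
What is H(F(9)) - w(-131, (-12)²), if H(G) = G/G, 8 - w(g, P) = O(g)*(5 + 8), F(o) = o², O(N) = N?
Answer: -1710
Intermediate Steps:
w(g, P) = 8 - 13*g (w(g, P) = 8 - g*(5 + 8) = 8 - g*13 = 8 - 13*g)
H(G) = 1
H(F(9)) - w(-131, (-12)²) = 1 - (8 - 13*(-131)) = 1 - (8 + 1703) = 1 - 1*1711 = 1 - 1711 = -1710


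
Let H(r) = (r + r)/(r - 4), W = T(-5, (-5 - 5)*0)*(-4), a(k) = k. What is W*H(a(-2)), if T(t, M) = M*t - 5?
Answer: 40/3 ≈ 13.333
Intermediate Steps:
T(t, M) = -5 + M*t
W = 20 (W = (-5 + ((-5 - 5)*0)*(-5))*(-4) = (-5 - 10*0*(-5))*(-4) = (-5 + 0*(-5))*(-4) = (-5 + 0)*(-4) = -5*(-4) = 20)
H(r) = 2*r/(-4 + r) (H(r) = (2*r)/(-4 + r) = 2*r/(-4 + r))
W*H(a(-2)) = 20*(2*(-2)/(-4 - 2)) = 20*(2*(-2)/(-6)) = 20*(2*(-2)*(-⅙)) = 20*(⅔) = 40/3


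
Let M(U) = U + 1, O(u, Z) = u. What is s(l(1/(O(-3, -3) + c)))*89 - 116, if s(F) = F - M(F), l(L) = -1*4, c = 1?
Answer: -205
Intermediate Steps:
M(U) = 1 + U
l(L) = -4
s(F) = -1 (s(F) = F - (1 + F) = F + (-1 - F) = -1)
s(l(1/(O(-3, -3) + c)))*89 - 116 = -1*89 - 116 = -89 - 116 = -205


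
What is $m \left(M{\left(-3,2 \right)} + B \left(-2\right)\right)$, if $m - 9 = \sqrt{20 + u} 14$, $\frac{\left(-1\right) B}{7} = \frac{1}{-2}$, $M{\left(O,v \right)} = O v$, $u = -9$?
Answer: $-117 - 182 \sqrt{11} \approx -720.63$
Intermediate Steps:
$B = \frac{7}{2}$ ($B = - \frac{7}{-2} = \left(-7\right) \left(- \frac{1}{2}\right) = \frac{7}{2} \approx 3.5$)
$m = 9 + 14 \sqrt{11}$ ($m = 9 + \sqrt{20 - 9} \cdot 14 = 9 + \sqrt{11} \cdot 14 = 9 + 14 \sqrt{11} \approx 55.433$)
$m \left(M{\left(-3,2 \right)} + B \left(-2\right)\right) = \left(9 + 14 \sqrt{11}\right) \left(\left(-3\right) 2 + \frac{7}{2} \left(-2\right)\right) = \left(9 + 14 \sqrt{11}\right) \left(-6 - 7\right) = \left(9 + 14 \sqrt{11}\right) \left(-13\right) = -117 - 182 \sqrt{11}$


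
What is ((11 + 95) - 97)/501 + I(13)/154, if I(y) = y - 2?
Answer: 209/2338 ≈ 0.089393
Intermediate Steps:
I(y) = -2 + y
((11 + 95) - 97)/501 + I(13)/154 = ((11 + 95) - 97)/501 + (-2 + 13)/154 = (106 - 97)*(1/501) + 11*(1/154) = 9*(1/501) + 1/14 = 3/167 + 1/14 = 209/2338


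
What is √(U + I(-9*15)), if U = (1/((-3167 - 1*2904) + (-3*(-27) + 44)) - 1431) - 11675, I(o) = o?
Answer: I*√468134448702/5946 ≈ 115.07*I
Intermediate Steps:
U = -77928277/5946 (U = (1/((-3167 - 2904) + (81 + 44)) - 1431) - 11675 = (1/(-6071 + 125) - 1431) - 11675 = (1/(-5946) - 1431) - 11675 = (-1/5946 - 1431) - 11675 = -8508727/5946 - 11675 = -77928277/5946 ≈ -13106.)
√(U + I(-9*15)) = √(-77928277/5946 - 9*15) = √(-77928277/5946 - 135) = √(-78730987/5946) = I*√468134448702/5946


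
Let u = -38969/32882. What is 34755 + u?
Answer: 1142774941/32882 ≈ 34754.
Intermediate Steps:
u = -38969/32882 (u = -38969*1/32882 = -38969/32882 ≈ -1.1851)
34755 + u = 34755 - 38969/32882 = 1142774941/32882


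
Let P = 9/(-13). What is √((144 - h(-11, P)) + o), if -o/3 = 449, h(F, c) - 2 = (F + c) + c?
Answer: 4*I*√12597/13 ≈ 34.534*I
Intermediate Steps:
P = -9/13 (P = 9*(-1/13) = -9/13 ≈ -0.69231)
h(F, c) = 2 + F + 2*c (h(F, c) = 2 + ((F + c) + c) = 2 + (F + 2*c) = 2 + F + 2*c)
o = -1347 (o = -3*449 = -1347)
√((144 - h(-11, P)) + o) = √((144 - (2 - 11 + 2*(-9/13))) - 1347) = √((144 - (2 - 11 - 18/13)) - 1347) = √((144 - 1*(-135/13)) - 1347) = √((144 + 135/13) - 1347) = √(2007/13 - 1347) = √(-15504/13) = 4*I*√12597/13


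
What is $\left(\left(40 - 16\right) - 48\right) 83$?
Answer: $-1992$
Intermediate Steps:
$\left(\left(40 - 16\right) - 48\right) 83 = \left(24 - 48\right) 83 = \left(-24\right) 83 = -1992$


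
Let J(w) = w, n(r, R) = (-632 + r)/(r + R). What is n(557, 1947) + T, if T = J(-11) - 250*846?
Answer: -529623619/2504 ≈ -2.1151e+5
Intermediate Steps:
n(r, R) = (-632 + r)/(R + r)
T = -211511 (T = -11 - 250*846 = -11 - 211500 = -211511)
n(557, 1947) + T = (-632 + 557)/(1947 + 557) - 211511 = -75/2504 - 211511 = -529623619/2504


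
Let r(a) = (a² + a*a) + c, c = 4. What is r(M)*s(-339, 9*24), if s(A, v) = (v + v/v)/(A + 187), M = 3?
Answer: -2387/76 ≈ -31.408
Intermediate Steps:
r(a) = 4 + 2*a² (r(a) = (a² + a*a) + 4 = (a² + a²) + 4 = 2*a² + 4 = 4 + 2*a²)
s(A, v) = (1 + v)/(187 + A) (s(A, v) = (v + 1)/(187 + A) = (1 + v)/(187 + A))
r(M)*s(-339, 9*24) = (4 + 2*3²)*((1 + 9*24)/(187 - 339)) = (4 + 2*9)*((1 + 216)/(-152)) = (4 + 18)*(-1/152*217) = 22*(-217/152) = -2387/76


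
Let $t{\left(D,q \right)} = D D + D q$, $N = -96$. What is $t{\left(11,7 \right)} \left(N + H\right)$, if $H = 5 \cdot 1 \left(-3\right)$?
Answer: $-21978$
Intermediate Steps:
$t{\left(D,q \right)} = D^{2} + D q$
$H = -15$ ($H = 5 \left(-3\right) = -15$)
$t{\left(11,7 \right)} \left(N + H\right) = 11 \left(11 + 7\right) \left(-96 - 15\right) = 11 \cdot 18 \left(-111\right) = 198 \left(-111\right) = -21978$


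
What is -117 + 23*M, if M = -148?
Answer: -3521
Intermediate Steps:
-117 + 23*M = -117 + 23*(-148) = -117 - 3404 = -3521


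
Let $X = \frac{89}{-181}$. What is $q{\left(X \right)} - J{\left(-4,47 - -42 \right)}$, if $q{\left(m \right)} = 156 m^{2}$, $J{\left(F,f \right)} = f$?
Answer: $- \frac{1680053}{32761} \approx -51.282$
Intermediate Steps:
$X = - \frac{89}{181}$ ($X = 89 \left(- \frac{1}{181}\right) = - \frac{89}{181} \approx -0.49171$)
$q{\left(X \right)} - J{\left(-4,47 - -42 \right)} = 156 \left(- \frac{89}{181}\right)^{2} - \left(47 - -42\right) = 156 \cdot \frac{7921}{32761} - \left(47 + 42\right) = \frac{1235676}{32761} - 89 = - \frac{1680053}{32761}$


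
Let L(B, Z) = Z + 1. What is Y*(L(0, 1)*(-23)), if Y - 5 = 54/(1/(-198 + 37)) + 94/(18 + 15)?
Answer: 13185578/33 ≈ 3.9956e+5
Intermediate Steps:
L(B, Z) = 1 + Z
Y = -286643/33 (Y = 5 + (54/(1/(-198 + 37)) + 94/(18 + 15)) = 5 + (54/(1/(-161)) + 94/33) = 5 + (54/(-1/161) + 94*(1/33)) = 5 + (54*(-161) + 94/33) = 5 + (-8694 + 94/33) = 5 - 286808/33 = -286643/33 ≈ -8686.2)
Y*(L(0, 1)*(-23)) = -286643*(1 + 1)*(-23)/33 = -573286*(-23)/33 = -286643/33*(-46) = 13185578/33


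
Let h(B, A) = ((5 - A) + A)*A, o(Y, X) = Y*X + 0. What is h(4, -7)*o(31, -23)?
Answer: 24955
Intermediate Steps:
o(Y, X) = X*Y (o(Y, X) = X*Y + 0 = X*Y)
h(B, A) = 5*A
h(4, -7)*o(31, -23) = (5*(-7))*(-23*31) = -35*(-713) = 24955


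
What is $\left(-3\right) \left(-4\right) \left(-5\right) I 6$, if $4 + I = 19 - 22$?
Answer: $2520$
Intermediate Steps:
$I = -7$ ($I = -4 + \left(19 - 22\right) = -4 - 3 = -7$)
$\left(-3\right) \left(-4\right) \left(-5\right) I 6 = \left(-3\right) \left(-4\right) \left(-5\right) \left(-7\right) 6 = 12 \left(-5\right) \left(-7\right) 6 = \left(-60\right) \left(-7\right) 6 = 420 \cdot 6 = 2520$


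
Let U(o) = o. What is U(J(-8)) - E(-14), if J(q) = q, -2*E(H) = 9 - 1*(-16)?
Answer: 9/2 ≈ 4.5000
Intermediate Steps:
E(H) = -25/2 (E(H) = -(9 - 1*(-16))/2 = -(9 + 16)/2 = -½*25 = -25/2)
U(J(-8)) - E(-14) = -8 - 1*(-25/2) = -8 + 25/2 = 9/2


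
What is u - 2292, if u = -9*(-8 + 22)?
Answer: -2418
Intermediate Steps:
u = -126 (u = -9*14 = -126)
u - 2292 = -126 - 2292 = -2418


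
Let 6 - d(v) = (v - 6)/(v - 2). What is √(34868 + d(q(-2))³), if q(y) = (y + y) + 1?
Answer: √21838805/25 ≈ 186.93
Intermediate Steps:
q(y) = 1 + 2*y (q(y) = 2*y + 1 = 1 + 2*y)
d(v) = 6 - (-6 + v)/(-2 + v) (d(v) = 6 - (v - 6)/(v - 2) = 6 - (-6 + v)/(-2 + v))
√(34868 + d(q(-2))³) = √(34868 + ((-6 + 5*(1 + 2*(-2)))/(-2 + (1 + 2*(-2))))³) = √(34868 + ((-6 + 5*(1 - 4))/(-2 + (1 - 4)))³) = √(34868 + ((-6 + 5*(-3))/(-2 - 3))³) = √(34868 + ((-6 - 15)/(-5))³) = √(34868 + (-⅕*(-21))³) = √(34868 + (21/5)³) = √(34868 + 9261/125) = √(4367761/125) = √21838805/25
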